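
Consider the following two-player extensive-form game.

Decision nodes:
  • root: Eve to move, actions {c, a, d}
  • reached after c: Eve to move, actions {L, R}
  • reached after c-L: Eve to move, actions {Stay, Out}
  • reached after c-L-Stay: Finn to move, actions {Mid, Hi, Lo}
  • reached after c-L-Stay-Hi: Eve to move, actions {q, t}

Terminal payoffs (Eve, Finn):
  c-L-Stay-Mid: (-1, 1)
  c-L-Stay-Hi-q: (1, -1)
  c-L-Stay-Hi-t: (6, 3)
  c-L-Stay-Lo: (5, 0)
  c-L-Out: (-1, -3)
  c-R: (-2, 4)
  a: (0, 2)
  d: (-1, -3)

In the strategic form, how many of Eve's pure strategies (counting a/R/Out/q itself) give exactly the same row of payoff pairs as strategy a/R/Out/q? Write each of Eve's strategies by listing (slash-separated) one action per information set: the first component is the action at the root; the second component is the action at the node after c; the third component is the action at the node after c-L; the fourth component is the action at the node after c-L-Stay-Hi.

Row for a/R/Out/q (columns Mid, Hi, Lo): (0,2) (0,2) (0,2).
Under a/R/Out/q, Eve's choice at the node after c and at the node after c-L and at the node after c-L-Stay-Hi can never be reached regardless of what Finn does, so varying those choices leaves every outcome unchanged.
Holding the reachable choices fixed and varying the unreachable ones freely already gives 2 × 2 × 2 = 8 equivalent strategies.
No other strategy reproduces this row, so those 8 are the full class: a/L/Stay/q, a/L/Stay/t, a/L/Out/q, a/L/Out/t, a/R/Stay/q, a/R/Stay/t, a/R/Out/q, a/R/Out/t.

8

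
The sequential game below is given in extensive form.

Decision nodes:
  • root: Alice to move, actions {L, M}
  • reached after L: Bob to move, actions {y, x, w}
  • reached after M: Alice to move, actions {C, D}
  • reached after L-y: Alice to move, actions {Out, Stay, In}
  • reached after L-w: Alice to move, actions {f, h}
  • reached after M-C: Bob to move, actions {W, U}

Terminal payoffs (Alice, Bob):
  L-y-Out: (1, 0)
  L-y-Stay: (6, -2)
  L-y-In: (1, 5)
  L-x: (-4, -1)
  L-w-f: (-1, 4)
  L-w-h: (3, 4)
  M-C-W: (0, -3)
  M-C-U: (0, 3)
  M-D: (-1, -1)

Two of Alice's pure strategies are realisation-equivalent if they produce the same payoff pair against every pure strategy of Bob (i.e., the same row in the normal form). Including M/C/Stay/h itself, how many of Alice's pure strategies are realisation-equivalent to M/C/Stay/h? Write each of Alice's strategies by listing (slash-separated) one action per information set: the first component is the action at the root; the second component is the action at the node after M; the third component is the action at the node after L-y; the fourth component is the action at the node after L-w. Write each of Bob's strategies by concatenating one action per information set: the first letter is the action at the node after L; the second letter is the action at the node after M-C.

Row for M/C/Stay/h (columns yW, yU, xW, xU, wW, wU): (0,-3) (0,3) (0,-3) (0,3) (0,-3) (0,3).
Under M/C/Stay/h, Alice's choice at the node after L-y and at the node after L-w can never be reached regardless of what Bob does, so varying those choices leaves every outcome unchanged.
Holding the reachable choices fixed and varying the unreachable ones freely already gives 3 × 2 = 6 equivalent strategies.
No other strategy reproduces this row, so those 6 are the full class: M/C/Out/f, M/C/Out/h, M/C/Stay/f, M/C/Stay/h, M/C/In/f, M/C/In/h.

6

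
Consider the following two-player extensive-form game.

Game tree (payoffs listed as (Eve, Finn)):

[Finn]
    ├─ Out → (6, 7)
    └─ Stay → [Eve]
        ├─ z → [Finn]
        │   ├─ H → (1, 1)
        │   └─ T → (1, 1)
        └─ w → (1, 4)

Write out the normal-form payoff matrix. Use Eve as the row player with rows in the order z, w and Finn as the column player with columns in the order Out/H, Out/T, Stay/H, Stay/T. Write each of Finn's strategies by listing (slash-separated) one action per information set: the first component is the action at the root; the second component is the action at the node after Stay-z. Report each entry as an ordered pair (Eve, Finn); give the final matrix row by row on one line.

z: (6,7) (6,7) (1,1) (1,1) | w: (6,7) (6,7) (1,4) (1,4)

Row z: Out/H→(6,7), Out/T→(6,7), Stay/H→(1,1), Stay/T→(1,1)
Row w: Out/H→(6,7), Out/T→(6,7), Stay/H→(1,4), Stay/T→(1,4)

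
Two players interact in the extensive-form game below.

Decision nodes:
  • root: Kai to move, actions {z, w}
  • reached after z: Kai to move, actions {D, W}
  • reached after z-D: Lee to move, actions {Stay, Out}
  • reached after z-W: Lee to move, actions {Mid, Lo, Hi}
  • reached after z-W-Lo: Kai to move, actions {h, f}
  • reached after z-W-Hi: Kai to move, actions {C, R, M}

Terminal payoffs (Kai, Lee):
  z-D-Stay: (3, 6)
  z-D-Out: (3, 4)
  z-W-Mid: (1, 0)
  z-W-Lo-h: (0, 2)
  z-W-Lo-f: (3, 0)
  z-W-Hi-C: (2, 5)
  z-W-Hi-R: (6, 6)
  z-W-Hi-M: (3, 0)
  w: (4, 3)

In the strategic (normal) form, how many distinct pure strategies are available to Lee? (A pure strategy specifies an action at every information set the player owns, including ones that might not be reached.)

Lee owns the node after z-D with actions {Stay, Out} — two choices.
Lee owns the node after z-W with actions {Mid, Lo, Hi} — three choices.
A pure strategy fixes one action at each information set independently, so the count is the product 2 × 3 = 6.
(For reference, Kai has 24 pure strategies, giving a 6×24 normal-form matrix.)

6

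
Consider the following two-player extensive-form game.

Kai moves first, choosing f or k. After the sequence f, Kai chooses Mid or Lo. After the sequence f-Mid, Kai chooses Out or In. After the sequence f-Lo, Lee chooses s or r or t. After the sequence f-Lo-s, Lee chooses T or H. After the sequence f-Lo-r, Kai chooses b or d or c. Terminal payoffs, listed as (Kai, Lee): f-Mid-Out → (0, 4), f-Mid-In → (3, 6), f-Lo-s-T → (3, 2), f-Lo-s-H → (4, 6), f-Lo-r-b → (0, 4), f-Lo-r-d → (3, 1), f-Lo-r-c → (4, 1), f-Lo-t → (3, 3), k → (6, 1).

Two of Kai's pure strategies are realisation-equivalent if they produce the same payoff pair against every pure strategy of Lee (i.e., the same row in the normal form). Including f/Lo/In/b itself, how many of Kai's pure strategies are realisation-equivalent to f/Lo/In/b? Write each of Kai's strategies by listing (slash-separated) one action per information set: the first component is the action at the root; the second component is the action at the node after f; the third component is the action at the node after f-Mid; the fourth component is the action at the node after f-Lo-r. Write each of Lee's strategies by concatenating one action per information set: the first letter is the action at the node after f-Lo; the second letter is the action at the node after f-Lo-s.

Row for f/Lo/In/b (columns sT, sH, rT, rH, tT, tH): (3,2) (4,6) (0,4) (0,4) (3,3) (3,3).
Under f/Lo/In/b, Kai's choice at the node after f-Mid can never be reached regardless of what Lee does, so varying those choices leaves every outcome unchanged.
Holding the reachable choices fixed and varying the unreachable one freely already gives 2 equivalent strategies.
No other strategy reproduces this row, so those 2 are the full class: f/Lo/Out/b, f/Lo/In/b.

2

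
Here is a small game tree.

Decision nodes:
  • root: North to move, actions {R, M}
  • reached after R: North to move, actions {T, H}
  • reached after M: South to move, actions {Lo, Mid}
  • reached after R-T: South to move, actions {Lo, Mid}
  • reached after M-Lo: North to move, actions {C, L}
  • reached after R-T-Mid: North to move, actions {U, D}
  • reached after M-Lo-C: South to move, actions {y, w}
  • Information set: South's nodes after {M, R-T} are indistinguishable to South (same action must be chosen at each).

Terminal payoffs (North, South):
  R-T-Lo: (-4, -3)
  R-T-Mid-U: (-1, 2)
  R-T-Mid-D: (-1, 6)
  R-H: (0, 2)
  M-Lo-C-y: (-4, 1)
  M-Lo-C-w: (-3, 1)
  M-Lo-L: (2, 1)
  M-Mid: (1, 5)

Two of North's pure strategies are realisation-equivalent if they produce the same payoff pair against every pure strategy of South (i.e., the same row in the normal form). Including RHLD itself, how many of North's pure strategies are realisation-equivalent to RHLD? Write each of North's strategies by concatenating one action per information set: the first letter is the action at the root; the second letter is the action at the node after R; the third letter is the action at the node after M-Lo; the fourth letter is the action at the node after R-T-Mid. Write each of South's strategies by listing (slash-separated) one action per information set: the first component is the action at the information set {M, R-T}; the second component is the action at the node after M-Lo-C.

Row for RHLD (columns Lo/y, Lo/w, Mid/y, Mid/w): (0,2) (0,2) (0,2) (0,2).
Under RHLD, North's choice at the node after M-Lo and at the node after R-T-Mid can never be reached regardless of what South does, so varying those choices leaves every outcome unchanged.
Holding the reachable choices fixed and varying the unreachable ones freely already gives 2 × 2 = 4 equivalent strategies.
No other strategy reproduces this row, so those 4 are the full class: RHCU, RHCD, RHLU, RHLD.

4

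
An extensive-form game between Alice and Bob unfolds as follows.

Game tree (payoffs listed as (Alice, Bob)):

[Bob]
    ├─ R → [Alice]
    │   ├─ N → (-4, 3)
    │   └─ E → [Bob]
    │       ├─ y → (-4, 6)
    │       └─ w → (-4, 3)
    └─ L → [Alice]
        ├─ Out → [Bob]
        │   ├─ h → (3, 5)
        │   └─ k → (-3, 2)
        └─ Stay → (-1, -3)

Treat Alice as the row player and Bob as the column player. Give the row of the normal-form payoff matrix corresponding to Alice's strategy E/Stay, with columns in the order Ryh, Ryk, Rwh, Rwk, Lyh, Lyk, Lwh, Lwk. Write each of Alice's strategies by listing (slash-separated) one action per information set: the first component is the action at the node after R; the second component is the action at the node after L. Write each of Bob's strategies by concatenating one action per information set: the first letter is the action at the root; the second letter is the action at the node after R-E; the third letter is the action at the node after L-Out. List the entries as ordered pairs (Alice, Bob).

(-4,6) (-4,6) (-4,3) (-4,3) (-1,-3) (-1,-3) (-1,-3) (-1,-3)

vs Ryh: Bob plays R → Alice plays E at [R] → Bob plays y at [R-E] → (-4, 6)
vs Ryk: Bob plays R → Alice plays E at [R] → Bob plays y at [R-E] → (-4, 6)
vs Rwh: Bob plays R → Alice plays E at [R] → Bob plays w at [R-E] → (-4, 3)
vs Rwk: Bob plays R → Alice plays E at [R] → Bob plays w at [R-E] → (-4, 3)
vs Lyh: Bob plays L → Alice plays Stay at [L] → (-1, -3)
vs Lyk: Bob plays L → Alice plays Stay at [L] → (-1, -3)
vs Lwh: Bob plays L → Alice plays Stay at [L] → (-1, -3)
vs Lwk: Bob plays L → Alice plays Stay at [L] → (-1, -3)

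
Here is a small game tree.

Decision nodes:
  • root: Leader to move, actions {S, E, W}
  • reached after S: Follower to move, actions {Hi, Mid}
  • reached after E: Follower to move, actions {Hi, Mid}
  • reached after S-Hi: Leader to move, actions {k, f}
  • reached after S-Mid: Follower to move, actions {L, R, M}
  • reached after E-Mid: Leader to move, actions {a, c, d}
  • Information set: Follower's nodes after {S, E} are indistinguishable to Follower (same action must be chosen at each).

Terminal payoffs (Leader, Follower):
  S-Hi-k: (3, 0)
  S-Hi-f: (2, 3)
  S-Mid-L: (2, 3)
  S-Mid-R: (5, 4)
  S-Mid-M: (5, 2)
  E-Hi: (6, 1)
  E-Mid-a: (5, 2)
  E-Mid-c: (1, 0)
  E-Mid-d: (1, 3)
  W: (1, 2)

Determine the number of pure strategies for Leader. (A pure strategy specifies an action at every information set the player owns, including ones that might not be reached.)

Leader owns the root with actions {S, E, W} — three choices.
Leader owns the node after S-Hi with actions {k, f} — two choices.
Leader owns the node after E-Mid with actions {a, c, d} — three choices.
A pure strategy fixes one action at each information set independently, so the count is the product 3 × 2 × 3 = 18.
(For reference, Follower has 6 pure strategies, giving a 18×6 normal-form matrix.)

18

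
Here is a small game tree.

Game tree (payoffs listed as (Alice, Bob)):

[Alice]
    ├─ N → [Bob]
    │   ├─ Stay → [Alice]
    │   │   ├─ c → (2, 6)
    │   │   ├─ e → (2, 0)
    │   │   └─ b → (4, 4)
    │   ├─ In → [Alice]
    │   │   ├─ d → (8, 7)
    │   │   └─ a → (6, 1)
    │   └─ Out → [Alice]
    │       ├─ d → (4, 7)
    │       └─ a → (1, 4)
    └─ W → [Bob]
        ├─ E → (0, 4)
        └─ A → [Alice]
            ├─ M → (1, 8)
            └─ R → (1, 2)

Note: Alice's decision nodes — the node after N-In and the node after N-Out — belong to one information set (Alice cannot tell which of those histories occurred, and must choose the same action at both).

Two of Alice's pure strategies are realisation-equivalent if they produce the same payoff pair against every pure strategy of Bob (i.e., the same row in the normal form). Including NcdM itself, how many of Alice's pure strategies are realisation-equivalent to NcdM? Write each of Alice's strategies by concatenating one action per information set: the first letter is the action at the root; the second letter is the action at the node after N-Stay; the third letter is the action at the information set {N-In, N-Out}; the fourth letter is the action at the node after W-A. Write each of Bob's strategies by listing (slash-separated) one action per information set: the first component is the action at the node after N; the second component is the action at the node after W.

Row for NcdM (columns Stay/E, Stay/A, In/E, In/A, Out/E, Out/A): (2,6) (2,6) (8,7) (8,7) (4,7) (4,7).
Under NcdM, Alice's choice at the node after W-A can never be reached regardless of what Bob does, so varying those choices leaves every outcome unchanged.
Holding the reachable choices fixed and varying the unreachable one freely already gives 2 equivalent strategies.
No other strategy reproduces this row, so those 2 are the full class: NcdM, NcdR.

2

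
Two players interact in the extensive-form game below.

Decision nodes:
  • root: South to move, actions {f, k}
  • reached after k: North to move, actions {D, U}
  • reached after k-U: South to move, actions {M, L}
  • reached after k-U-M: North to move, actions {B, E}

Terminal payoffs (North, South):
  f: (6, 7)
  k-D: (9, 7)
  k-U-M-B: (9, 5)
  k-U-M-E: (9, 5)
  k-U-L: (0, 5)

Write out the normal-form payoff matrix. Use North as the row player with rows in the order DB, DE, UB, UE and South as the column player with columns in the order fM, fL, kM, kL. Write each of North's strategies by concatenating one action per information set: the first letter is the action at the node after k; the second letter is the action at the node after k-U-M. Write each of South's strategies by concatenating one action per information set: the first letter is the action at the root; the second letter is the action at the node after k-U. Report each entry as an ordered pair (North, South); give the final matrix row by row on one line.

           fM       fL       kM       kL
  DB    (6,7)    (6,7)    (9,7)    (9,7)
  DE    (6,7)    (6,7)    (9,7)    (9,7)
  UB    (6,7)    (6,7)    (9,5)    (0,5)
  UE    (6,7)    (6,7)    (9,5)    (0,5)

DB: (6,7) (6,7) (9,7) (9,7) | DE: (6,7) (6,7) (9,7) (9,7) | UB: (6,7) (6,7) (9,5) (0,5) | UE: (6,7) (6,7) (9,5) (0,5)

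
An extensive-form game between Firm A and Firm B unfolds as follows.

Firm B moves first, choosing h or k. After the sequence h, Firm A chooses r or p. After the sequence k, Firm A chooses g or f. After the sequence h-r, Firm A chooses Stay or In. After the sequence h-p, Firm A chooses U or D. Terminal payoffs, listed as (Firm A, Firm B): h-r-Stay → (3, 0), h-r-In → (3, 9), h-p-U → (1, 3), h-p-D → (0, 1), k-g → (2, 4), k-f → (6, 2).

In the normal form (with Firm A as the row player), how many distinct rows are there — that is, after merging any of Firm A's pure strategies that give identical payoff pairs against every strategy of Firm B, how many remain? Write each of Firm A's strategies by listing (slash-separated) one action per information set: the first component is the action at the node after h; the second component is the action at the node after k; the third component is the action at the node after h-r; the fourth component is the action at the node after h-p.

Firm A has 16 pure strategies: r/g/Stay/U, r/g/Stay/D, r/g/In/U, r/g/In/D, r/f/Stay/U, r/f/Stay/D, r/f/In/U, r/f/In/D, p/g/Stay/U, p/g/Stay/D, p/g/In/U, p/g/In/D, p/f/Stay/U, p/f/Stay/D, p/f/In/U, p/f/In/D. Columns: h, k.
{r/g/Stay/U, r/g/Stay/D} → row (3,0) (2,4)
{r/g/In/U, r/g/In/D} → row (3,9) (2,4)
{r/f/Stay/U, r/f/Stay/D} → row (3,0) (6,2)
{r/f/In/U, r/f/In/D} → row (3,9) (6,2)
{p/g/Stay/U, p/g/In/U} → row (1,3) (2,4)
{p/g/Stay/D, p/g/In/D} → row (0,1) (2,4)
{p/f/Stay/U, p/f/In/U} → row (1,3) (6,2)
{p/f/Stay/D, p/f/In/D} → row (0,1) (6,2)
That's 8 distinct rows out of 16 strategies.

8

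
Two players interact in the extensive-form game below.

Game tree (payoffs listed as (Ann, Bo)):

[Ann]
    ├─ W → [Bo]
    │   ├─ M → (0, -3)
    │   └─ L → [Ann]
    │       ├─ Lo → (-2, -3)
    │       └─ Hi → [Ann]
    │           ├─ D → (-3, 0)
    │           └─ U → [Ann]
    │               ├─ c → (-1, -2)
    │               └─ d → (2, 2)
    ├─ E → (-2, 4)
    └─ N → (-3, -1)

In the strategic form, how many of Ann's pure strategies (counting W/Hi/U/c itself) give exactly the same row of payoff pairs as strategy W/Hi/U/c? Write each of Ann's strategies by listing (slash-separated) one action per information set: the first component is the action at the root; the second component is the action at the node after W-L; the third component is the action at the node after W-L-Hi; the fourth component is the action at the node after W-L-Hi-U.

1

Row for W/Hi/U/c (columns M, L): (0,-3) (-1,-2).
Every one of Ann's information sets is on the play path for some reply by Bo when Ann follows W/Hi/U/c.
Changing the action at any of them therefore changes at least one column, so only W/Hi/U/c itself gives this row.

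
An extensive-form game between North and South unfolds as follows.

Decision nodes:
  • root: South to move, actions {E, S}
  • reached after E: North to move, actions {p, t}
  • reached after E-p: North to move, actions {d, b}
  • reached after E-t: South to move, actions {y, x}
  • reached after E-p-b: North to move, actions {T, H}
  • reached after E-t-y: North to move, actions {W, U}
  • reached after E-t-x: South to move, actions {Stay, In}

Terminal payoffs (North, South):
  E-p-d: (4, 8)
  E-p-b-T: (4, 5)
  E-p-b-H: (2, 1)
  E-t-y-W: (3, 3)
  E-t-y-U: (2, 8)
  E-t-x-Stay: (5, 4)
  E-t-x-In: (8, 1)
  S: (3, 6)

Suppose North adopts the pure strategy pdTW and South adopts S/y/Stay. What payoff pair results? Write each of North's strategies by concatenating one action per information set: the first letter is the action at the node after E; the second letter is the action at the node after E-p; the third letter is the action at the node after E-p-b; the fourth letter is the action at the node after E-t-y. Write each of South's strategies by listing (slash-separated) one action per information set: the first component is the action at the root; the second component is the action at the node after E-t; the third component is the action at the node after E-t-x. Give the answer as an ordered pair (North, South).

Trace the play path from the root:
  South plays S
→ terminal payoff (3, 6).
(North's choice at the node after E is never reached on this path, so it doesn't affect the outcome.)

(3, 6)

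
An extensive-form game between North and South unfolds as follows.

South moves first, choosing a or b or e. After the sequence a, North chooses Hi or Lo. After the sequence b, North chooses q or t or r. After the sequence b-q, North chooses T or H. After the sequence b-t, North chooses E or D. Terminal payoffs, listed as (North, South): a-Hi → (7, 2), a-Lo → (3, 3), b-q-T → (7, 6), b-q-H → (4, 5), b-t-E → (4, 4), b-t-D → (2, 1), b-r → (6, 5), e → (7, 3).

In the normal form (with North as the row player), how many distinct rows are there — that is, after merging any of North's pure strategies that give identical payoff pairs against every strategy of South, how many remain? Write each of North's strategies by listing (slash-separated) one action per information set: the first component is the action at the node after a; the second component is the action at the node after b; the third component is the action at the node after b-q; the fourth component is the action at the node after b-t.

10

North has 24 pure strategies: Hi/q/T/E, Hi/q/T/D, Hi/q/H/E, Hi/q/H/D, Hi/t/T/E, Hi/t/T/D, Hi/t/H/E, Hi/t/H/D, Hi/r/T/E, Hi/r/T/D, Hi/r/H/E, Hi/r/H/D, Lo/q/T/E, Lo/q/T/D, Lo/q/H/E, Lo/q/H/D, Lo/t/T/E, Lo/t/T/D, Lo/t/H/E, Lo/t/H/D, Lo/r/T/E, Lo/r/T/D, Lo/r/H/E, Lo/r/H/D. Columns: a, b, e.
{Hi/q/T/E, Hi/q/T/D} → row (7,2) (7,6) (7,3)
{Hi/q/H/E, Hi/q/H/D} → row (7,2) (4,5) (7,3)
{Hi/t/T/E, Hi/t/H/E} → row (7,2) (4,4) (7,3)
{Hi/t/T/D, Hi/t/H/D} → row (7,2) (2,1) (7,3)
{Hi/r/T/E, Hi/r/T/D, Hi/r/H/E, Hi/r/H/D} → row (7,2) (6,5) (7,3)
{Lo/q/T/E, Lo/q/T/D} → row (3,3) (7,6) (7,3)
{Lo/q/H/E, Lo/q/H/D} → row (3,3) (4,5) (7,3)
{Lo/t/T/E, Lo/t/H/E} → row (3,3) (4,4) (7,3)
{Lo/t/T/D, Lo/t/H/D} → row (3,3) (2,1) (7,3)
{Lo/r/T/E, Lo/r/T/D, Lo/r/H/E, Lo/r/H/D} → row (3,3) (6,5) (7,3)
That's 10 distinct rows out of 24 strategies.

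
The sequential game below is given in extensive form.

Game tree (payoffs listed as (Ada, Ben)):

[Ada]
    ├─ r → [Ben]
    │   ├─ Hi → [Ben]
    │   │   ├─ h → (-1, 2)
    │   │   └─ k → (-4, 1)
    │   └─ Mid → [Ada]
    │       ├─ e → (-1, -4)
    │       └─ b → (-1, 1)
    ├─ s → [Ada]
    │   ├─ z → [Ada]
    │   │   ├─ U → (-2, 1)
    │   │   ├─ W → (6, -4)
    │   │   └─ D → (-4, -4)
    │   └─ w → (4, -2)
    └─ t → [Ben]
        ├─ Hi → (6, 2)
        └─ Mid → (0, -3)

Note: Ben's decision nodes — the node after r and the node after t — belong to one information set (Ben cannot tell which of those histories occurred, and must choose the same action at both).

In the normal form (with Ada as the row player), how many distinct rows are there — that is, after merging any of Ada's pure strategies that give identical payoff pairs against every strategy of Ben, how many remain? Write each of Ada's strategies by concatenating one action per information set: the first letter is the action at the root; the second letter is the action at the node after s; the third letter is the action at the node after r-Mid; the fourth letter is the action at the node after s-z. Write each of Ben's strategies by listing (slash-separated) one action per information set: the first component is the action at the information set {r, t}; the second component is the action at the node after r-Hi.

Ada has 36 pure strategies: rzeU, rzeW, rzeD, rzbU, rzbW, rzbD, rweU, rweW, rweD, rwbU, rwbW, rwbD, szeU, szeW, szeD, szbU, szbW, szbD, sweU, sweW, sweD, swbU, swbW, swbD, tzeU, tzeW, tzeD, tzbU, tzbW, tzbD, tweU, tweW, tweD, twbU, twbW, twbD. Columns: Hi/h, Hi/k, Mid/h, Mid/k.
{rzeU, rzeW, rzeD, rweU, rweW, rweD} → row (-1,2) (-4,1) (-1,-4) (-1,-4)
{rzbU, rzbW, rzbD, rwbU, rwbW, rwbD} → row (-1,2) (-4,1) (-1,1) (-1,1)
{szeU, szbU} → row (-2,1) (-2,1) (-2,1) (-2,1)
{szeW, szbW} → row (6,-4) (6,-4) (6,-4) (6,-4)
{szeD, szbD} → row (-4,-4) (-4,-4) (-4,-4) (-4,-4)
{sweU, sweW, sweD, swbU, swbW, swbD} → row (4,-2) (4,-2) (4,-2) (4,-2)
{tzeU, tzeW, tzeD, tzbU, tzbW, tzbD, tweU, tweW, tweD, twbU, twbW, twbD} → row (6,2) (6,2) (0,-3) (0,-3)
That's 7 distinct rows out of 36 strategies.

7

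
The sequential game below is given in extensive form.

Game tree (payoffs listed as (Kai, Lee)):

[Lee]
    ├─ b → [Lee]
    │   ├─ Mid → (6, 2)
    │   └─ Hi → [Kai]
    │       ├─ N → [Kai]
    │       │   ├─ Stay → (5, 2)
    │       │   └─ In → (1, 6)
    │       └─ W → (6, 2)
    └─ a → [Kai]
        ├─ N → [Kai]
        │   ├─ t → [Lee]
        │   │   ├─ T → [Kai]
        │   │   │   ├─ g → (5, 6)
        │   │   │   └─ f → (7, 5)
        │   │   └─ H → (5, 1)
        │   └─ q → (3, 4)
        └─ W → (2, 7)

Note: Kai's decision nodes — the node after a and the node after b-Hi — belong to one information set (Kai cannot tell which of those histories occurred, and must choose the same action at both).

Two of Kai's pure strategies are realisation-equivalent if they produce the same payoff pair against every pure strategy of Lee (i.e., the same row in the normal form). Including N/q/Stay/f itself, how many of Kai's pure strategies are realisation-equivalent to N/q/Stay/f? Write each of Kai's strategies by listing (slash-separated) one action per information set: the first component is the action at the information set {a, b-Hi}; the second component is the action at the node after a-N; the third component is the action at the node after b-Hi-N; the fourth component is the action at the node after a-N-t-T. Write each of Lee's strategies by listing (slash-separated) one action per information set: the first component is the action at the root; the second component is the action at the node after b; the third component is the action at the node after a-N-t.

2

Row for N/q/Stay/f (columns b/Mid/T, b/Mid/H, b/Hi/T, b/Hi/H, a/Mid/T, a/Mid/H, a/Hi/T, a/Hi/H): (6,2) (6,2) (5,2) (5,2) (3,4) (3,4) (3,4) (3,4).
Under N/q/Stay/f, Kai's choice at the node after a-N-t-T can never be reached regardless of what Lee does, so varying those choices leaves every outcome unchanged.
Holding the reachable choices fixed and varying the unreachable one freely already gives 2 equivalent strategies.
No other strategy reproduces this row, so those 2 are the full class: N/q/Stay/g, N/q/Stay/f.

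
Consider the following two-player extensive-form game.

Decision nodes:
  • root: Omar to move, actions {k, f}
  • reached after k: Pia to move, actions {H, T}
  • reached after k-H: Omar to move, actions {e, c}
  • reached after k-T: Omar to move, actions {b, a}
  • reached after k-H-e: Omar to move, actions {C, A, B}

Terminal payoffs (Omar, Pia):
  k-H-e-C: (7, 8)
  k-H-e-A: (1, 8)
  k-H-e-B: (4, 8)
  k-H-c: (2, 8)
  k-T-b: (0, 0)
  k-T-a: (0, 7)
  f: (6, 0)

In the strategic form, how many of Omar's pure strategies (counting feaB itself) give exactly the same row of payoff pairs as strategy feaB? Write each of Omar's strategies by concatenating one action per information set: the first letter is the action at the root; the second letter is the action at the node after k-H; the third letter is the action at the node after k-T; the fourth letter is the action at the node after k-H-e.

Row for feaB (columns H, T): (6,0) (6,0).
Under feaB, Omar's choice at the node after k-H and at the node after k-T and at the node after k-H-e can never be reached regardless of what Pia does, so varying those choices leaves every outcome unchanged.
Holding the reachable choices fixed and varying the unreachable ones freely already gives 2 × 2 × 3 = 12 equivalent strategies.
No other strategy reproduces this row, so those 12 are the full class: febC, febA, febB, feaC, feaA, feaB, fcbC, fcbA, fcbB, fcaC, fcaA, fcaB.

12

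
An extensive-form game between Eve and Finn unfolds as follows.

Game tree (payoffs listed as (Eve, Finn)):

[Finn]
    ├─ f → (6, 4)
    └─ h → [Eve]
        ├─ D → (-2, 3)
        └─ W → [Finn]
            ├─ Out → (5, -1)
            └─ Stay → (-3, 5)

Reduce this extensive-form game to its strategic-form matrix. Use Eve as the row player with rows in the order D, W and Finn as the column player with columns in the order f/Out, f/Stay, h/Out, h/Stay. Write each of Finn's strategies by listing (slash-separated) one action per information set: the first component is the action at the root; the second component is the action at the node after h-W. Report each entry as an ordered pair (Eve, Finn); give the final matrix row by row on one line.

        f/Out   f/Stay    h/Out   h/Stay
   D    (6,4)    (6,4)   (-2,3)   (-2,3)
   W    (6,4)    (6,4)   (5,-1)   (-3,5)

D: (6,4) (6,4) (-2,3) (-2,3) | W: (6,4) (6,4) (5,-1) (-3,5)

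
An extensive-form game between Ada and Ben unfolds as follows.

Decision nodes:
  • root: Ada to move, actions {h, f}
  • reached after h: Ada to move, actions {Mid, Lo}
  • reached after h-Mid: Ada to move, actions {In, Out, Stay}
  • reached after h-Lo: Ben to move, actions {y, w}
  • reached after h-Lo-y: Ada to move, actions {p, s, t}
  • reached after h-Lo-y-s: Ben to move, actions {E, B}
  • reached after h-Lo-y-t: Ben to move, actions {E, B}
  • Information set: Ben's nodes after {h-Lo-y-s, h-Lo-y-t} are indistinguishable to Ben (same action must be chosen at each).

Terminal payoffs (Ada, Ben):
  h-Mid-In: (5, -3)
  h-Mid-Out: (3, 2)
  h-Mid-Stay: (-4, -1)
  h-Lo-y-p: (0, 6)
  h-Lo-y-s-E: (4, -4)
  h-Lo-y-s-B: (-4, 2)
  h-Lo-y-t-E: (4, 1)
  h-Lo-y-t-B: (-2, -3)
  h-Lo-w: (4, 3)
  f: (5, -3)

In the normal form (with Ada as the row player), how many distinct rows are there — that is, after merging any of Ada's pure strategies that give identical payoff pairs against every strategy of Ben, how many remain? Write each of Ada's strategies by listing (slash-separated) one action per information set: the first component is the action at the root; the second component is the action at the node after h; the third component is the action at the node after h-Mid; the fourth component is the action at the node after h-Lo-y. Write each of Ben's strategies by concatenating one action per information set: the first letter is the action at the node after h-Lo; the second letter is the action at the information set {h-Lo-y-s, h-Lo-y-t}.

Ada has 36 pure strategies: h/Mid/In/p, h/Mid/In/s, h/Mid/In/t, h/Mid/Out/p, h/Mid/Out/s, h/Mid/Out/t, h/Mid/Stay/p, h/Mid/Stay/s, h/Mid/Stay/t, h/Lo/In/p, h/Lo/In/s, h/Lo/In/t, h/Lo/Out/p, h/Lo/Out/s, h/Lo/Out/t, h/Lo/Stay/p, h/Lo/Stay/s, h/Lo/Stay/t, f/Mid/In/p, f/Mid/In/s, f/Mid/In/t, f/Mid/Out/p, f/Mid/Out/s, f/Mid/Out/t, f/Mid/Stay/p, f/Mid/Stay/s, f/Mid/Stay/t, f/Lo/In/p, f/Lo/In/s, f/Lo/In/t, f/Lo/Out/p, f/Lo/Out/s, f/Lo/Out/t, f/Lo/Stay/p, f/Lo/Stay/s, f/Lo/Stay/t. Columns: yE, yB, wE, wB.
{h/Mid/In/p, h/Mid/In/s, h/Mid/In/t, f/Mid/In/p, f/Mid/In/s, f/Mid/In/t, f/Mid/Out/p, f/Mid/Out/s, f/Mid/Out/t, f/Mid/Stay/p, f/Mid/Stay/s, f/Mid/Stay/t, f/Lo/In/p, f/Lo/In/s, f/Lo/In/t, f/Lo/Out/p, f/Lo/Out/s, f/Lo/Out/t, f/Lo/Stay/p, f/Lo/Stay/s, f/Lo/Stay/t} → row (5,-3) (5,-3) (5,-3) (5,-3)
{h/Mid/Out/p, h/Mid/Out/s, h/Mid/Out/t} → row (3,2) (3,2) (3,2) (3,2)
{h/Mid/Stay/p, h/Mid/Stay/s, h/Mid/Stay/t} → row (-4,-1) (-4,-1) (-4,-1) (-4,-1)
{h/Lo/In/p, h/Lo/Out/p, h/Lo/Stay/p} → row (0,6) (0,6) (4,3) (4,3)
{h/Lo/In/s, h/Lo/Out/s, h/Lo/Stay/s} → row (4,-4) (-4,2) (4,3) (4,3)
{h/Lo/In/t, h/Lo/Out/t, h/Lo/Stay/t} → row (4,1) (-2,-3) (4,3) (4,3)
That's 6 distinct rows out of 36 strategies.

6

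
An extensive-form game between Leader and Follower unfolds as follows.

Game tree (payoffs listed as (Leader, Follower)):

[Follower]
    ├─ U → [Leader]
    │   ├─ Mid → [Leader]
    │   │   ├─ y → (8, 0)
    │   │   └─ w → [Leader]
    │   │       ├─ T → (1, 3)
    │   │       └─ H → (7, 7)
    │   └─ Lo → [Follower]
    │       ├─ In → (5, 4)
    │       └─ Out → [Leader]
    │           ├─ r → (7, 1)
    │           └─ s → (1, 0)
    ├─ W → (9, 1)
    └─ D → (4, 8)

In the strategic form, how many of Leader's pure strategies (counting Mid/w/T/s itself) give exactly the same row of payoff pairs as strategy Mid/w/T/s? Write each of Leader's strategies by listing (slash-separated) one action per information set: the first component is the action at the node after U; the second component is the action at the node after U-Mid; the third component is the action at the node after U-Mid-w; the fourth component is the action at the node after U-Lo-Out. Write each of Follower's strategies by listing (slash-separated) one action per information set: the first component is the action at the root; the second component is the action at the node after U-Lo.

Row for Mid/w/T/s (columns U/In, U/Out, W/In, W/Out, D/In, D/Out): (1,3) (1,3) (9,1) (9,1) (4,8) (4,8).
Under Mid/w/T/s, Leader's choice at the node after U-Lo-Out can never be reached regardless of what Follower does, so varying those choices leaves every outcome unchanged.
Holding the reachable choices fixed and varying the unreachable one freely already gives 2 equivalent strategies.
No other strategy reproduces this row, so those 2 are the full class: Mid/w/T/r, Mid/w/T/s.

2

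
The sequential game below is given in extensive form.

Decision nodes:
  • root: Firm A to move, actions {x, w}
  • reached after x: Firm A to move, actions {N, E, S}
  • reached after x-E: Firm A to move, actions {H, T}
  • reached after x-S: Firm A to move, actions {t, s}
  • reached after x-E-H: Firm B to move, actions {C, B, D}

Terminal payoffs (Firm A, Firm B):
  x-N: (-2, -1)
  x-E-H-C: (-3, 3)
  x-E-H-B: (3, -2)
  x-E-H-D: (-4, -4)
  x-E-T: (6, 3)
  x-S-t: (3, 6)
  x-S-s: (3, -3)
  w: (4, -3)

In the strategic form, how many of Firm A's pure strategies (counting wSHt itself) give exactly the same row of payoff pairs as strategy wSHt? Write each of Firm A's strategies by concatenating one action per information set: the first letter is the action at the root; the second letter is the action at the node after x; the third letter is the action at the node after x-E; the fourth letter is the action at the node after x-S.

Row for wSHt (columns C, B, D): (4,-3) (4,-3) (4,-3).
Under wSHt, Firm A's choice at the node after x and at the node after x-E and at the node after x-S can never be reached regardless of what Firm B does, so varying those choices leaves every outcome unchanged.
Holding the reachable choices fixed and varying the unreachable ones freely already gives 3 × 2 × 2 = 12 equivalent strategies.
No other strategy reproduces this row, so those 12 are the full class: wNHt, wNHs, wNTt, wNTs, wEHt, wEHs, wETt, wETs, wSHt, wSHs, wSTt, wSTs.

12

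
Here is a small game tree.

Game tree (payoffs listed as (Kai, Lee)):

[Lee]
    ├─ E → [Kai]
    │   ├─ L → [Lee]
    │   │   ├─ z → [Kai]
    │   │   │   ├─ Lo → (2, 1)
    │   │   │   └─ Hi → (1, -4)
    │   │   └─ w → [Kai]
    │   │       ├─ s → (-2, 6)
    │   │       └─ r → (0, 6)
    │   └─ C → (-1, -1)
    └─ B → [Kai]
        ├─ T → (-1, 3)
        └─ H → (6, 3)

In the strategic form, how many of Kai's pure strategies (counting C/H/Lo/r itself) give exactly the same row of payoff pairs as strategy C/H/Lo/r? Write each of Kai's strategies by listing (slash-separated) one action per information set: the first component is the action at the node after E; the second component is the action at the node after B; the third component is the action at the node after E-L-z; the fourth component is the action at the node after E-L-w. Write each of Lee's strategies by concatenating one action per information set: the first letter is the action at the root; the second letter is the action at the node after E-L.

Row for C/H/Lo/r (columns Ez, Ew, Bz, Bw): (-1,-1) (-1,-1) (6,3) (6,3).
Under C/H/Lo/r, Kai's choice at the node after E-L-z and at the node after E-L-w can never be reached regardless of what Lee does, so varying those choices leaves every outcome unchanged.
Holding the reachable choices fixed and varying the unreachable ones freely already gives 2 × 2 = 4 equivalent strategies.
No other strategy reproduces this row, so those 4 are the full class: C/H/Lo/s, C/H/Lo/r, C/H/Hi/s, C/H/Hi/r.

4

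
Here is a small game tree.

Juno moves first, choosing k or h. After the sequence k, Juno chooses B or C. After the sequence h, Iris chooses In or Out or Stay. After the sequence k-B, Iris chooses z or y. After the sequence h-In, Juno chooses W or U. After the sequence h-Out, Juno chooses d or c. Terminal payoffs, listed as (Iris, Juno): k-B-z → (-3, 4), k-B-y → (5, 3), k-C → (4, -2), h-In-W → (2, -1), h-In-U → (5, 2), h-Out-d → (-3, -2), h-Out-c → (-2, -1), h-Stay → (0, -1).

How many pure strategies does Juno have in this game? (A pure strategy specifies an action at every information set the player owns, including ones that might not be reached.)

Juno owns the root with actions {k, h} — two choices.
Juno owns the node after k with actions {B, C} — two choices.
Juno owns the node after h-In with actions {W, U} — two choices.
Juno owns the node after h-Out with actions {d, c} — two choices.
A pure strategy fixes one action at each information set independently, so the count is the product 2 × 2 × 2 × 2 = 16.

16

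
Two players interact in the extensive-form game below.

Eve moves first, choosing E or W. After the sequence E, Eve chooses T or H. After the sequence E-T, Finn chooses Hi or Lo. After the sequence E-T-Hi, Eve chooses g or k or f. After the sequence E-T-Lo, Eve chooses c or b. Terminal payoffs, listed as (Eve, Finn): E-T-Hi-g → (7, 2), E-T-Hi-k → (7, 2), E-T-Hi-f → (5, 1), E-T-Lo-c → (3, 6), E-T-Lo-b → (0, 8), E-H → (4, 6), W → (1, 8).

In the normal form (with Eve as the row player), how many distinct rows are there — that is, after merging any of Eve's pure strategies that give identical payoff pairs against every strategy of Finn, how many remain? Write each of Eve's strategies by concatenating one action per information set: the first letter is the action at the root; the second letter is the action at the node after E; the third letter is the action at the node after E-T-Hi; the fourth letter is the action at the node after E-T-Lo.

6

Eve has 24 pure strategies: ETgc, ETgb, ETkc, ETkb, ETfc, ETfb, EHgc, EHgb, EHkc, EHkb, EHfc, EHfb, WTgc, WTgb, WTkc, WTkb, WTfc, WTfb, WHgc, WHgb, WHkc, WHkb, WHfc, WHfb. Columns: Hi, Lo.
{ETgc, ETkc} → row (7,2) (3,6)
{ETgb, ETkb} → row (7,2) (0,8)
{ETfc} → row (5,1) (3,6)
{ETfb} → row (5,1) (0,8)
{EHgc, EHgb, EHkc, EHkb, EHfc, EHfb} → row (4,6) (4,6)
{WTgc, WTgb, WTkc, WTkb, WTfc, WTfb, WHgc, WHgb, WHkc, WHkb, WHfc, WHfb} → row (1,8) (1,8)
That's 6 distinct rows out of 24 strategies.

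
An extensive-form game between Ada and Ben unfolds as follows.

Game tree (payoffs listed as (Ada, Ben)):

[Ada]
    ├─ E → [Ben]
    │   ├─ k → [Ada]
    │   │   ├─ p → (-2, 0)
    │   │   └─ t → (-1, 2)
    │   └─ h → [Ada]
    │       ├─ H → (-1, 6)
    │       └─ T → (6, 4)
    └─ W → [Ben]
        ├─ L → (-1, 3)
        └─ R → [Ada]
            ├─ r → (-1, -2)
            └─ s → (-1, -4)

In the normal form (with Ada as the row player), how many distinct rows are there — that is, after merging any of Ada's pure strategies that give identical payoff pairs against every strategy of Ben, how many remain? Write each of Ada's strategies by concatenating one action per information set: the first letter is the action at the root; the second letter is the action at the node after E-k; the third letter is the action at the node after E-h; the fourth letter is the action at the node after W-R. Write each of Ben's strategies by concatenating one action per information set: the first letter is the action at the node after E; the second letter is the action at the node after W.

6

Ada has 16 pure strategies: EpHr, EpHs, EpTr, EpTs, EtHr, EtHs, EtTr, EtTs, WpHr, WpHs, WpTr, WpTs, WtHr, WtHs, WtTr, WtTs. Columns: kL, kR, hL, hR.
{EpHr, EpHs} → row (-2,0) (-2,0) (-1,6) (-1,6)
{EpTr, EpTs} → row (-2,0) (-2,0) (6,4) (6,4)
{EtHr, EtHs} → row (-1,2) (-1,2) (-1,6) (-1,6)
{EtTr, EtTs} → row (-1,2) (-1,2) (6,4) (6,4)
{WpHr, WpTr, WtHr, WtTr} → row (-1,3) (-1,-2) (-1,3) (-1,-2)
{WpHs, WpTs, WtHs, WtTs} → row (-1,3) (-1,-4) (-1,3) (-1,-4)
That's 6 distinct rows out of 16 strategies.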